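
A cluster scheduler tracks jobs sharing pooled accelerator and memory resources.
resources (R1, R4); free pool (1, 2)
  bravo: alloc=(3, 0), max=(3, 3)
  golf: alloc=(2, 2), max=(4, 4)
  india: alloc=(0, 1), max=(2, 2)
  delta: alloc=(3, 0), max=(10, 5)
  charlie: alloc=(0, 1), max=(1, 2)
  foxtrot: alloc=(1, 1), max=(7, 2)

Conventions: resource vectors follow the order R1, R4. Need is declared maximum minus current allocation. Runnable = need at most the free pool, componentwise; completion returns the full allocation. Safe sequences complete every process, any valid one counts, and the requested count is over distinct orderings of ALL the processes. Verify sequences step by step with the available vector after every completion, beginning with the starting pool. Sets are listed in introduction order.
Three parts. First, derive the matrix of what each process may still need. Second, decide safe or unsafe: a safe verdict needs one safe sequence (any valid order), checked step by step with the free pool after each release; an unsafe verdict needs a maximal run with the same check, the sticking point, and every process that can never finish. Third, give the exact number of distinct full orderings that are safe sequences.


(1) Outstanding need per process (order R1, R4):
  bravo: (0, 3)
  golf: (2, 2)
  india: (2, 1)
  delta: (7, 5)
  charlie: (1, 1)
  foxtrot: (6, 1)
(2) SAFE. One safe sequence: charlie, bravo, golf, foxtrot, india, delta.
Key observation: charlie is the earliest step where a requested resource binds exactly: need (1, 1), pool (1, 2) at its turn.
Verifying each step:
  pool = (1, 2)
  run charlie (needs (1, 1), free (1, 2)); after release of (0, 1) the pool is (1, 3)
  run bravo (needs (0, 3), free (1, 3)); after release of (3, 0) the pool is (4, 3)
  run golf (needs (2, 2), free (4, 3)); after release of (2, 2) the pool is (6, 5)
  run foxtrot (needs (6, 1), free (6, 5)); after release of (1, 1) the pool is (7, 6)
  run india (needs (2, 1), free (7, 6)); after release of (0, 1) the pool is (7, 7)
  run delta (needs (7, 5), free (7, 7)); after release of (3, 0) the pool is (10, 7)
(3) Precisely 4 of the possible complete orderings are safe sequences.


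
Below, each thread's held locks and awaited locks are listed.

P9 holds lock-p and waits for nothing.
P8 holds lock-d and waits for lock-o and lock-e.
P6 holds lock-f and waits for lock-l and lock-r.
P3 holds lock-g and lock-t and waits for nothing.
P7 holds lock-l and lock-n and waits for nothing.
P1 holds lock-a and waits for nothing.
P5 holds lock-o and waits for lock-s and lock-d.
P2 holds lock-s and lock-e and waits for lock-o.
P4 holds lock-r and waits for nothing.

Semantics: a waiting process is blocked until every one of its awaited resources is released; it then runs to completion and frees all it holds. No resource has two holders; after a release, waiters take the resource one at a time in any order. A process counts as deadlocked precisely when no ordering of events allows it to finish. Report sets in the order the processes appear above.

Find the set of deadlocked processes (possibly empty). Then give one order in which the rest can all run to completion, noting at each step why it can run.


The deadlocked set is P8, P5 and P2.
Key observation: P8 -> P5 -> P8 is a circular wait — nothing in it can go first; P2 is caught in further circular waits.
One completion order for the rest: P1, P3, P4, P7, P6, P9.
Walking it through:
  P1 waits on nothing -> runs at once and releases lock-a
  P3 waits on nothing -> runs at once and releases lock-g and lock-t
  P4 waits on nothing -> runs at once and releases lock-r
  P7 waits on nothing -> runs at once and releases lock-l and lock-n
  P6: everything it awaited (lock-l and lock-r) is free; runs, freeing lock-f
  P9 waits on nothing -> runs at once and releases lock-p


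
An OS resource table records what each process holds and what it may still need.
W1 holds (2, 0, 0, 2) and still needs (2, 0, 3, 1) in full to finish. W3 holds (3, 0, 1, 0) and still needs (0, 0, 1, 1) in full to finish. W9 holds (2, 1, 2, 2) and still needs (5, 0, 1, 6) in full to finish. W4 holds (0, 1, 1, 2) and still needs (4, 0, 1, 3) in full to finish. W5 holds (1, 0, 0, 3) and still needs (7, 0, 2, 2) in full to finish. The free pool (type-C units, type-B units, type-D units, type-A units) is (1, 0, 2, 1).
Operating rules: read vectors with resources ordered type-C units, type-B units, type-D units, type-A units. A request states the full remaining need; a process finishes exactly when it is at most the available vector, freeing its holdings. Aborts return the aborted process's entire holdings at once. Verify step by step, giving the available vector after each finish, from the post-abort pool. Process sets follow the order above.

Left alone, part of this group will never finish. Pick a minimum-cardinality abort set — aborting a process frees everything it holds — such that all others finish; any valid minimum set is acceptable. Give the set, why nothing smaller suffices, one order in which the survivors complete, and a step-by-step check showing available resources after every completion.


Minimum abort set: W5.
Key observation: W9 had no path to completion before; after the abort of W5 ((1, 0, 0, 3) returned), step 4 is where it fits.
Minimality: the empty abort set fails — the state is deadlocked as it stands.
One survivor order: W3, W1, W4, W9. Verifying each step (post-abort pool first):
  pool = (2, 0, 2, 4)
  W3 needs (0, 0, 1, 1) <= (2, 0, 2, 4) -> finishes; pool += (3, 0, 1, 0) = (5, 0, 3, 4)
  W1 needs (2, 0, 3, 1) <= (5, 0, 3, 4) -> finishes; pool += (2, 0, 0, 2) = (7, 0, 3, 6)
  W4 needs (4, 0, 1, 3) <= (7, 0, 3, 6) -> finishes; pool += (0, 1, 1, 2) = (7, 1, 4, 8)
  W9 needs (5, 0, 1, 6) <= (7, 1, 4, 8) -> finishes; pool += (2, 1, 2, 2) = (9, 2, 6, 10)


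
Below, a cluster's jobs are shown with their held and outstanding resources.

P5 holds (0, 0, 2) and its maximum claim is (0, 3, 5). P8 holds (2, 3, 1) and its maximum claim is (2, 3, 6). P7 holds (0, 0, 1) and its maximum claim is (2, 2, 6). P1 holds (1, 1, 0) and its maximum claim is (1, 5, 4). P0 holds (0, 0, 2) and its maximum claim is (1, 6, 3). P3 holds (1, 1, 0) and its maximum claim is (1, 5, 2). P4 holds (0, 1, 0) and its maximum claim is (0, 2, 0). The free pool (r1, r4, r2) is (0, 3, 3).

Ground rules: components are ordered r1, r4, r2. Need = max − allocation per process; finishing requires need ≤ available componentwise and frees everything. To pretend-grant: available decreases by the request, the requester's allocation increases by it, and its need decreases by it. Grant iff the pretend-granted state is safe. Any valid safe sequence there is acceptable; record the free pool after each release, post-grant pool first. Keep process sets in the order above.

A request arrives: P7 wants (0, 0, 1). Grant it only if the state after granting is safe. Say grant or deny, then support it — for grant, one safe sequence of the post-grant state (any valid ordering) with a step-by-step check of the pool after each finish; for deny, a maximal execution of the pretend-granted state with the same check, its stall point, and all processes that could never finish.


DENY — the pretend-granted state is unsafe.
Key observation: after P4, P3 the pool peaks at (1, 5, 2), and each blocked process is short somewhere: P5 on r2; P8 on r2; P7 on r1, r2; P1 on r2; P0 on r4.
Pretend the grant happened; the run P4, P3 goes as far as possible. Walking it through:
  pool = (0, 3, 2)
  run P4 (needs (0, 1, 0), free (0, 3, 2)); after release of (0, 1, 0) the pool is (0, 4, 2)
  run P3 (needs (0, 4, 2), free (0, 4, 2)); after release of (1, 1, 0) the pool is (1, 5, 2)
  P5 cannot run: need (0, 3, 3) vs free (1, 5, 2) (insufficient r2)
  P8 cannot run: need (0, 0, 5) vs free (1, 5, 2) (insufficient r2)
  P7 cannot run: need (2, 2, 4) vs free (1, 5, 2) (insufficient r1 and r2)
  P1 cannot run: need (0, 4, 4) vs free (1, 5, 2) (insufficient r2)
  P0 cannot run: need (1, 6, 1) vs free (1, 5, 2) (insufficient r4)
Had the request been granted, P5, P8, P7, P1 and P0 could never finish.


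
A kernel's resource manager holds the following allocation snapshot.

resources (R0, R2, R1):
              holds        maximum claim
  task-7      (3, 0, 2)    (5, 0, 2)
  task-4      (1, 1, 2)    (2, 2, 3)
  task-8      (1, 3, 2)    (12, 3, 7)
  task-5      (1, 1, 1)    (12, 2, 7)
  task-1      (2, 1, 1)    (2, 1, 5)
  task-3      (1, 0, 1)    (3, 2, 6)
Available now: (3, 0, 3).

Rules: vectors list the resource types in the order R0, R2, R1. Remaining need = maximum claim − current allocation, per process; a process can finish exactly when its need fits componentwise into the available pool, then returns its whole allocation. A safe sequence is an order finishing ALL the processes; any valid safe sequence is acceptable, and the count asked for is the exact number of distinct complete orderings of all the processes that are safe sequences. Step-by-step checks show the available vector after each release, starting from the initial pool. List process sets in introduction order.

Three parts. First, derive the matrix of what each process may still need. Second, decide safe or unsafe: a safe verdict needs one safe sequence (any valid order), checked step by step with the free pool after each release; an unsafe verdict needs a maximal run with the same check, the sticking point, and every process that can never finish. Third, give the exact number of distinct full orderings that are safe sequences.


(1) Need matrix, components ordered R0, R2, R1:
  task-7: (2, 0, 0)
  task-4: (1, 1, 1)
  task-8: (11, 0, 5)
  task-5: (11, 1, 6)
  task-1: (0, 0, 4)
  task-3: (2, 2, 5)
(2) UNSAFE.
Key observation: R0 is the bottleneck — with task-7, task-1, task-4, task-3 done the pool holds (10, 2, 9), short of every remaining need.
A maximal execution: task-7, task-1, task-4, task-3 — then nothing else fits. Step-by-step check:
  pool = (3, 0, 3)
  run task-7 (needs (2, 0, 0), free (3, 0, 3)); after release of (3, 0, 2) the pool is (6, 0, 5)
  run task-1 (needs (0, 0, 4), free (6, 0, 5)); after release of (2, 1, 1) the pool is (8, 1, 6)
  run task-4 (needs (1, 1, 1), free (8, 1, 6)); after release of (1, 1, 2) the pool is (9, 2, 8)
  run task-3 (needs (2, 2, 5), free (9, 2, 8)); after release of (1, 0, 1) the pool is (10, 2, 9)
  blocked: task-8 wants (11, 0, 5), pool (10, 2, 9) — not enough R0
  blocked: task-5 wants (11, 1, 6), pool (10, 2, 9) — not enough R0
Processes that can never finish: task-8 and task-5.
(3) The exact count: 0 of the possible complete orderings are safe sequences.


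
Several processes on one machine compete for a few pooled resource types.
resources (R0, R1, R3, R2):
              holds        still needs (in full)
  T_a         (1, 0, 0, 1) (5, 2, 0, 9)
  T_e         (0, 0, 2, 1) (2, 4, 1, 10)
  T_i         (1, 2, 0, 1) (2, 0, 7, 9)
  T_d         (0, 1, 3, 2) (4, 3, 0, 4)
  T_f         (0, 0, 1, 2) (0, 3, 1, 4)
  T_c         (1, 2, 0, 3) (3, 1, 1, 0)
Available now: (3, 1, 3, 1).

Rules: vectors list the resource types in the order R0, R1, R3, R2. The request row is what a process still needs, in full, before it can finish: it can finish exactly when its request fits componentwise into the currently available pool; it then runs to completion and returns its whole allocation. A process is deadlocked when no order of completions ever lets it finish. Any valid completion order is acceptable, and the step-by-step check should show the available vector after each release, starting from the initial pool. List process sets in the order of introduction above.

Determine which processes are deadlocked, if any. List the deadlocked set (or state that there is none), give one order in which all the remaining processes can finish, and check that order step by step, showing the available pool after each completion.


Deadlocked set: T_a, T_e and T_i.
Key observation: T_c, T_f, T_d can finish, but then (4, 4, 7, 8) is all there is, and the blocked group's R2 demands exceed it.
A valid finishing order for the others: T_c, T_f, T_d. Verifying each step:
  pool = (3, 1, 3, 1)
  T_c needs (3, 1, 1, 0) <= (3, 1, 3, 1) -> finishes; pool += (1, 2, 0, 3) = (4, 3, 3, 4)
  T_f needs (0, 3, 1, 4) <= (4, 3, 3, 4) -> finishes; pool += (0, 0, 1, 2) = (4, 3, 4, 6)
  T_d needs (4, 3, 0, 4) <= (4, 3, 4, 6) -> finishes; pool += (0, 1, 3, 2) = (4, 4, 7, 8)
None of the blocked processes ever fits:
  T_a cannot run: need (5, 2, 0, 9) vs free (4, 4, 7, 8) (insufficient R0 and R2)
  T_e cannot run: need (2, 4, 1, 10) vs free (4, 4, 7, 8) (insufficient R2)
  T_i cannot run: need (2, 0, 7, 9) vs free (4, 4, 7, 8) (insufficient R2)


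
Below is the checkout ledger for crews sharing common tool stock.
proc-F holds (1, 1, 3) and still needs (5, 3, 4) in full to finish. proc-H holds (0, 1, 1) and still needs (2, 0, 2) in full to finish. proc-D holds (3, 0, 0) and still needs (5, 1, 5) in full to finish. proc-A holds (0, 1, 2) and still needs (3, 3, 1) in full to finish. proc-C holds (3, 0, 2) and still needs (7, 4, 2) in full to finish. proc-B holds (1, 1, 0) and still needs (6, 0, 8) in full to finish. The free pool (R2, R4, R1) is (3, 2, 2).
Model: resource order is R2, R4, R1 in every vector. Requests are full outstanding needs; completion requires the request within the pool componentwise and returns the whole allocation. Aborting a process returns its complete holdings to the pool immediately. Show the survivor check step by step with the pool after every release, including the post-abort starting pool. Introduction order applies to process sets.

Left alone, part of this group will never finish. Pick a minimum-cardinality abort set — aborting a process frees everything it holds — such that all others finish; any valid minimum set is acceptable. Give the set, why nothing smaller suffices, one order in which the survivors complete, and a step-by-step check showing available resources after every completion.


The answer: abort proc-D.
Key observation: proc-F had no path to completion before; after the abort of proc-D ((3, 0, 0) returned), step 3 is where it fits.
Minimality: the empty abort set fails — the state is deadlocked as it stands.
One survivor order: proc-H, proc-A, proc-F, proc-C, proc-B. Check, step by step (post-abort pool first):
  pool = (6, 2, 2)
  proc-H needs (2, 0, 2) <= (6, 2, 2) -> finishes; pool += (0, 1, 1) = (6, 3, 3)
  proc-A needs (3, 3, 1) <= (6, 3, 3) -> finishes; pool += (0, 1, 2) = (6, 4, 5)
  proc-F needs (5, 3, 4) <= (6, 4, 5) -> finishes; pool += (1, 1, 3) = (7, 5, 8)
  proc-C needs (7, 4, 2) <= (7, 5, 8) -> finishes; pool += (3, 0, 2) = (10, 5, 10)
  proc-B needs (6, 0, 8) <= (10, 5, 10) -> finishes; pool += (1, 1, 0) = (11, 6, 10)


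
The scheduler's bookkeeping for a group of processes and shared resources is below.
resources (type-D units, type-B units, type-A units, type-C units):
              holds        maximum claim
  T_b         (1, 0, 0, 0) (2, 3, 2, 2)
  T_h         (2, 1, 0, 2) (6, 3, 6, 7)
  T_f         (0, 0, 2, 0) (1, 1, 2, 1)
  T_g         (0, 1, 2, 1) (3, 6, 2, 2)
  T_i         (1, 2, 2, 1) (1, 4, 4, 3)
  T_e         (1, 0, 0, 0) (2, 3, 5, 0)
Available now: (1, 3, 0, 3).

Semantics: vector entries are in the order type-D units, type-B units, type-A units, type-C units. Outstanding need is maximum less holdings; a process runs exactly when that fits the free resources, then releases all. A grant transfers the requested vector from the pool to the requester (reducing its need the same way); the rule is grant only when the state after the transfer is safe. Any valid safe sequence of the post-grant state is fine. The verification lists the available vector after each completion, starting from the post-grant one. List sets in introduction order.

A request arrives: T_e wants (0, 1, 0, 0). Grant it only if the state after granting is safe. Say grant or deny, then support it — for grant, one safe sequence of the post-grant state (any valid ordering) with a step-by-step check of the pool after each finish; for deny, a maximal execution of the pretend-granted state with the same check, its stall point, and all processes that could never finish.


DENY: after the grant no complete ordering would exist.
Key observation: after T_f, T_i, T_b the pool peaks at (3, 4, 4, 4), and each blocked process is short somewhere: T_h on type-D units, type-A units, type-C units; T_g on type-B units; T_e on type-A units.
Pretend the grant happened; the run T_f, T_i, T_b goes as far as possible. Check, step by step:
  pool = (1, 2, 0, 3)
  T_f: need (1, 1, 0, 1) fits (1, 2, 0, 3); releases (0, 0, 2, 0), pool now (1, 2, 2, 3)
  T_i: need (0, 2, 2, 2) fits (1, 2, 2, 3); releases (1, 2, 2, 1), pool now (2, 4, 4, 4)
  T_b: need (1, 3, 2, 2) fits (2, 4, 4, 4); releases (1, 0, 0, 0), pool now (3, 4, 4, 4)
  T_h cannot run: need (4, 2, 6, 5) vs free (3, 4, 4, 4) (insufficient type-D units, type-A units and type-C units)
  T_g cannot run: need (3, 5, 0, 1) vs free (3, 4, 4, 4) (insufficient type-B units)
  T_e cannot run: need (1, 2, 5, 0) vs free (3, 4, 4, 4) (insufficient type-A units)
Had the request been granted, T_h, T_g and T_e could never finish.


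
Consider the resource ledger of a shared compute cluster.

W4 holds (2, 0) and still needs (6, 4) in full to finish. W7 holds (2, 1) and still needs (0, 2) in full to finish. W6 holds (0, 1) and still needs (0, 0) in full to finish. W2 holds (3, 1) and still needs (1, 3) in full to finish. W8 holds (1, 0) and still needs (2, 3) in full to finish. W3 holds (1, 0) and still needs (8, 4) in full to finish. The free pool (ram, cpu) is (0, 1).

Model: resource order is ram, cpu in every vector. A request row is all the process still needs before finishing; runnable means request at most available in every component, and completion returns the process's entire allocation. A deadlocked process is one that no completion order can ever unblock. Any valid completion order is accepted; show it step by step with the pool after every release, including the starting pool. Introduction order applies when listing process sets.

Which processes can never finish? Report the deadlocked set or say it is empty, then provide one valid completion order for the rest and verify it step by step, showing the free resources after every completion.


Nothing here is deadlocked.
Key observation: beginning at W6, releases accumulate fast enough that every process eventually fits.
The rest can finish in the order W6, W7, W8, W2, W4, W3. Verifying each step:
  pool = (0, 1)
  W6 needs (0, 0) <= (0, 1) -> finishes; pool += (0, 1) = (0, 2)
  W7 needs (0, 2) <= (0, 2) -> finishes; pool += (2, 1) = (2, 3)
  W8 needs (2, 3) <= (2, 3) -> finishes; pool += (1, 0) = (3, 3)
  W2 needs (1, 3) <= (3, 3) -> finishes; pool += (3, 1) = (6, 4)
  W4 needs (6, 4) <= (6, 4) -> finishes; pool += (2, 0) = (8, 4)
  W3 needs (8, 4) <= (8, 4) -> finishes; pool += (1, 0) = (9, 4)


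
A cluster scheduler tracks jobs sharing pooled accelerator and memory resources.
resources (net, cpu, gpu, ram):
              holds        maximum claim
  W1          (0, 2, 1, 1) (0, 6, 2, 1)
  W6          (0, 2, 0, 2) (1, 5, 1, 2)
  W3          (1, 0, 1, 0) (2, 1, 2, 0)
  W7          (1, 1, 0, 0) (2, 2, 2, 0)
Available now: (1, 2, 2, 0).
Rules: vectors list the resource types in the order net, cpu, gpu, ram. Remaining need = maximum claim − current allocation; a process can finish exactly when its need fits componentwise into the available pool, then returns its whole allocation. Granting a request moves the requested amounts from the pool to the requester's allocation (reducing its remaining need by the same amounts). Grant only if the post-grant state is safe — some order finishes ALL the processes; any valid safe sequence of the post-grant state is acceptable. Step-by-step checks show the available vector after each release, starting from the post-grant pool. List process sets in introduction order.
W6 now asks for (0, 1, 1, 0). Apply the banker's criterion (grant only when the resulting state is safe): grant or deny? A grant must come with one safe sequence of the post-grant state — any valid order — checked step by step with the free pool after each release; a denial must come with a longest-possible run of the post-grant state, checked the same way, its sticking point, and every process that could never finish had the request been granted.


GRANT. The post-grant state is safe; one safe sequence: W3, W7, W6, W1.
Key observation: even at the reduced pool (1, 1, 1, 0), W3 fits immediately, so safety survives the grant.
Step-by-step check of the post-grant state:
  pool = (1, 1, 1, 0)
  W3: need (1, 1, 1, 0) fits (1, 1, 1, 0); releases (1, 0, 1, 0), pool now (2, 1, 2, 0)
  W7: need (1, 1, 2, 0) fits (2, 1, 2, 0); releases (1, 1, 0, 0), pool now (3, 2, 2, 0)
  W6: need (1, 2, 0, 0) fits (3, 2, 2, 0); releases (0, 3, 1, 2), pool now (3, 5, 3, 2)
  W1: need (0, 4, 1, 0) fits (3, 5, 3, 2); releases (0, 2, 1, 1), pool now (3, 7, 4, 3)


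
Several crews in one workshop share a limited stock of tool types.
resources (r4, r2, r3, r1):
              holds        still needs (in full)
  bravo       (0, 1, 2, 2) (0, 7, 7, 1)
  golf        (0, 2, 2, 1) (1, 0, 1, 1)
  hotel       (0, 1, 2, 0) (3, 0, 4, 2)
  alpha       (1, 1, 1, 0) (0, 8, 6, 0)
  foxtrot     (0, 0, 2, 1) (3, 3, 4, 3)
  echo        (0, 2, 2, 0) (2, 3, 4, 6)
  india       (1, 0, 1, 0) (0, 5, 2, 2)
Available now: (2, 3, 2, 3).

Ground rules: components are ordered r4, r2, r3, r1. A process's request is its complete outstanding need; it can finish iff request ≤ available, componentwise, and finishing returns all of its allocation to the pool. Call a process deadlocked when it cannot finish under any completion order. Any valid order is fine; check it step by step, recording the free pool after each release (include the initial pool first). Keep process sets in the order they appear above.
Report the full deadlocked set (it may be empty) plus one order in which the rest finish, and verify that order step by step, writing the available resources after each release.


Deadlocked set: bravo, alpha and echo.
Key observation: after golf, india, foxtrot, hotel the pool peaks at (3, 6, 9, 5), and each blocked process is short somewhere: bravo on r2; alpha on r2; echo on r1.
A valid finishing order for the others: golf, india, foxtrot, hotel. Check, step by step:
  pool = (2, 3, 2, 3)
  golf needs (1, 0, 1, 1) <= (2, 3, 2, 3) -> finishes; pool += (0, 2, 2, 1) = (2, 5, 4, 4)
  india needs (0, 5, 2, 2) <= (2, 5, 4, 4) -> finishes; pool += (1, 0, 1, 0) = (3, 5, 5, 4)
  foxtrot needs (3, 3, 4, 3) <= (3, 5, 5, 4) -> finishes; pool += (0, 0, 2, 1) = (3, 5, 7, 5)
  hotel needs (3, 0, 4, 2) <= (3, 5, 7, 5) -> finishes; pool += (0, 1, 2, 0) = (3, 6, 9, 5)
The blocked processes can never fit:
  bravo cannot run: need (0, 7, 7, 1) vs free (3, 6, 9, 5) (insufficient r2)
  alpha cannot run: need (0, 8, 6, 0) vs free (3, 6, 9, 5) (insufficient r2)
  echo cannot run: need (2, 3, 4, 6) vs free (3, 6, 9, 5) (insufficient r1)


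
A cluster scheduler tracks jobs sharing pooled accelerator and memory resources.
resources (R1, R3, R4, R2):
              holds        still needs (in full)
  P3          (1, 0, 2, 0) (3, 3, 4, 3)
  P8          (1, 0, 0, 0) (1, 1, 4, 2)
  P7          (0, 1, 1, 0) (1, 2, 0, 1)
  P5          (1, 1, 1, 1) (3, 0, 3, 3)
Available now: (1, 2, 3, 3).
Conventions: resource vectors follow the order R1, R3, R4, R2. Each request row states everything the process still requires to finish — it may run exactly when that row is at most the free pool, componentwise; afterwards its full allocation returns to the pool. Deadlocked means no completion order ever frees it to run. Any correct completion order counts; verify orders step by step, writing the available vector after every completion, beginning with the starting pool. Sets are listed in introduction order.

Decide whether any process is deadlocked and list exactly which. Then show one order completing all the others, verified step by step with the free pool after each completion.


Deadlocked: P3 and P5.
Key observation: once P7, P8 finish, the pool peaks at (2, 3, 4, 3) — and every remaining process still needs more R1 than that.
A valid finishing order for the others: P7, P8. Verifying each step:
  pool = (1, 2, 3, 3)
  P7 needs (1, 2, 0, 1) <= (1, 2, 3, 3) -> finishes; pool += (0, 1, 1, 0) = (1, 3, 4, 3)
  P8 needs (1, 1, 4, 2) <= (1, 3, 4, 3) -> finishes; pool += (1, 0, 0, 0) = (2, 3, 4, 3)
The stuck group stays short no matter what:
  blocked: P3 wants (3, 3, 4, 3), pool (2, 3, 4, 3) — not enough R1
  blocked: P5 wants (3, 0, 3, 3), pool (2, 3, 4, 3) — not enough R1


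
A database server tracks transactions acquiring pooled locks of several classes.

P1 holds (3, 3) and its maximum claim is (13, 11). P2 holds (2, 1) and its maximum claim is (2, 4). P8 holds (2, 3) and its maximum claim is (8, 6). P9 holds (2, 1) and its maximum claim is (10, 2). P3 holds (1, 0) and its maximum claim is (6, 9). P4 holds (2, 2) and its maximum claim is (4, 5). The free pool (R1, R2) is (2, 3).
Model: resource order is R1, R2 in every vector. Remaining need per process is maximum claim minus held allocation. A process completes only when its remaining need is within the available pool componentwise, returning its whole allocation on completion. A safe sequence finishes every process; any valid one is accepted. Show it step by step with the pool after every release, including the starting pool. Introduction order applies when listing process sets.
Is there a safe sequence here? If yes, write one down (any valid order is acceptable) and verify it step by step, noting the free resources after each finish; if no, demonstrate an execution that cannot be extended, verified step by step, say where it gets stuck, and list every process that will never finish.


The state is SAFE; one workable sequence: P2, P4, P8, P9, P1, P3.
Key observation: P2 is the earliest step where a requested resource binds exactly: need (0, 3), pool (2, 3) at its turn.
Check, step by step:
  pool = (2, 3)
  run P2 (needs (0, 3), free (2, 3)); after release of (2, 1) the pool is (4, 4)
  run P4 (needs (2, 3), free (4, 4)); after release of (2, 2) the pool is (6, 6)
  run P8 (needs (6, 3), free (6, 6)); after release of (2, 3) the pool is (8, 9)
  run P9 (needs (8, 1), free (8, 9)); after release of (2, 1) the pool is (10, 10)
  run P1 (needs (10, 8), free (10, 10)); after release of (3, 3) the pool is (13, 13)
  run P3 (needs (5, 9), free (13, 13)); after release of (1, 0) the pool is (14, 13)


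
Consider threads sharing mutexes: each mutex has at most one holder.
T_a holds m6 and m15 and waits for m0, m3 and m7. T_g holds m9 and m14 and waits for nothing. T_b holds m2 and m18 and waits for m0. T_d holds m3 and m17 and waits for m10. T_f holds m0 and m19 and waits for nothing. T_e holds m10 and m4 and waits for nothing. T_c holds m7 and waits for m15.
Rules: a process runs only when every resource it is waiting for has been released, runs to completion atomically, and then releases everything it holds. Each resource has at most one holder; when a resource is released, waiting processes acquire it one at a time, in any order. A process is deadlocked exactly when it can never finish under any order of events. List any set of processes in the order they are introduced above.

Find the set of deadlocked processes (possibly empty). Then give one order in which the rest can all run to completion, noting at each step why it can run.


Deadlocked: T_a and T_c.
Key observation: nobody on the ring T_a -> T_c -> T_a can start until another member finishes, which never happens; no other process is dragged down with it.
The rest can finish in the order T_e, T_d, T_f, T_b, T_g.
Step-by-step check:
  T_e: no waits; runs immediately, freeing m10 and m4
  run T_d (all its waits — m10 — are resolved); releases m3 and m17
  T_f: no waits; runs immediately, freeing m0 and m19
  run T_b (all its waits — m0 — are resolved); releases m2 and m18
  T_g: no waits; runs immediately, freeing m9 and m14


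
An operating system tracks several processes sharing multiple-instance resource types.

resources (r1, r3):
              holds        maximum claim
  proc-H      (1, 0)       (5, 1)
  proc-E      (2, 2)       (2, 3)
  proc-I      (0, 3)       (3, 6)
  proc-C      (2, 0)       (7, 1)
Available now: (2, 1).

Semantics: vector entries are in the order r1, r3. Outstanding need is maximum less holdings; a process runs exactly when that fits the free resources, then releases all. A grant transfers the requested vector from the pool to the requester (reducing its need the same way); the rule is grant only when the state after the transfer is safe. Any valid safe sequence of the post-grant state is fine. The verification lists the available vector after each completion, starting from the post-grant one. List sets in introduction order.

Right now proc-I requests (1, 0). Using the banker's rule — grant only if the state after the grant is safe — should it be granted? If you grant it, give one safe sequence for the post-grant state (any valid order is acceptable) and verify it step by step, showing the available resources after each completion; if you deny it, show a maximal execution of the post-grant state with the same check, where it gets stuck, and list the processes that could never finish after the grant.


GRANT: granting preserves safety; a valid post-grant sequence is proc-E, proc-I, proc-H, proc-C.
Key observation: the grant leaves (1, 1) free — enough for proc-E, whose release restarts the cascade.
Verifying the post-grant state step by step:
  pool = (1, 1)
  proc-E needs (0, 1) <= (1, 1) -> finishes; pool += (2, 2) = (3, 3)
  proc-I needs (2, 3) <= (3, 3) -> finishes; pool += (1, 3) = (4, 6)
  proc-H needs (4, 1) <= (4, 6) -> finishes; pool += (1, 0) = (5, 6)
  proc-C needs (5, 1) <= (5, 6) -> finishes; pool += (2, 0) = (7, 6)


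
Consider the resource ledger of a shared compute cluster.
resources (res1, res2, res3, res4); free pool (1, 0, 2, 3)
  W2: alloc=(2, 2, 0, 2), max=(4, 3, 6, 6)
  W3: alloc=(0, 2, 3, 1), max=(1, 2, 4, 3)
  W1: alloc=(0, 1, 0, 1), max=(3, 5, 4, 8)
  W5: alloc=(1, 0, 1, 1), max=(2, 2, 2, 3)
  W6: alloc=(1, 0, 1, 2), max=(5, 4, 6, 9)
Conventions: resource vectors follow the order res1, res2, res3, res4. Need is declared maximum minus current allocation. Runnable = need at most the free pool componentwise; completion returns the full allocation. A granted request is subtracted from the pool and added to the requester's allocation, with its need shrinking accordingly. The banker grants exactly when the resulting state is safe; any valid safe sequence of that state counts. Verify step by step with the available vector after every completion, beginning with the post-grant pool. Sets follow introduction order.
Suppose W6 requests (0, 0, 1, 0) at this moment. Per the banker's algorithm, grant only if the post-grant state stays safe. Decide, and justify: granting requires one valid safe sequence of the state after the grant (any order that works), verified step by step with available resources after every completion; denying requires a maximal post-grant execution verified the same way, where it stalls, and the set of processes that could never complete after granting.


DENY: after the grant no complete ordering would exist.
Key observation: after W3, W5 the pool peaks at (2, 2, 5, 5), and each blocked process is short somewhere: W2 on res3; W1 on res1, res2, res4; W6 on res1, res2, res4.
On the post-grant state, W3, W5 is a maximal run — nothing extends it. Step-by-step check:
  pool = (1, 0, 1, 3)
  W3 needs (1, 0, 1, 2) <= (1, 0, 1, 3) -> finishes; pool += (0, 2, 3, 1) = (1, 2, 4, 4)
  W5 needs (1, 2, 1, 2) <= (1, 2, 4, 4) -> finishes; pool += (1, 0, 1, 1) = (2, 2, 5, 5)
  W2 still needs (2, 1, 6, 4) but only (2, 2, 5, 5) is free — short on res3
  W1 still needs (3, 4, 4, 7) but only (2, 2, 5, 5) is free — short on res1, res2 and res4
  W6 still needs (4, 4, 4, 7) but only (2, 2, 5, 5) is free — short on res1, res2 and res4
Had the request been granted, W2, W1 and W6 could never finish.


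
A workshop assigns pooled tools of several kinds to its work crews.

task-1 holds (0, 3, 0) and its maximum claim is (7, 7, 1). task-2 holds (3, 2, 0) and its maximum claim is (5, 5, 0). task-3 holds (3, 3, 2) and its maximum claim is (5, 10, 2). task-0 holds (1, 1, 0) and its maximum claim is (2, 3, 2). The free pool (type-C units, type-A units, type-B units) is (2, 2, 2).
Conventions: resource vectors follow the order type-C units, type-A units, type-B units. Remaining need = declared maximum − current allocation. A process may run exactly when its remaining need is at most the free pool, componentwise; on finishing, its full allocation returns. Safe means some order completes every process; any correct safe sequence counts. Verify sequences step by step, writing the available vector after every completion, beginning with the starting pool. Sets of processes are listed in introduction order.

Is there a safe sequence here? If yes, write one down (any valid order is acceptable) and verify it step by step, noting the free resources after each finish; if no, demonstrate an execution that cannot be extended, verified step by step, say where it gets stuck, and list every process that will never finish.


UNSAFE.
Key observation: after task-0, task-2 the pool peaks at (6, 5, 2), and each blocked process is short somewhere: task-1 on type-C units; task-3 on type-A units.
The run task-0, task-2 cannot be extended any further. Step-by-step check:
  pool = (2, 2, 2)
  task-0 needs (1, 2, 2) <= (2, 2, 2) -> finishes; pool += (1, 1, 0) = (3, 3, 2)
  task-2 needs (2, 3, 0) <= (3, 3, 2) -> finishes; pool += (3, 2, 0) = (6, 5, 2)
  blocked: task-1 wants (7, 4, 1), pool (6, 5, 2) — not enough type-C units
  blocked: task-3 wants (2, 7, 0), pool (6, 5, 2) — not enough type-A units
Processes that can never finish: task-1 and task-3.


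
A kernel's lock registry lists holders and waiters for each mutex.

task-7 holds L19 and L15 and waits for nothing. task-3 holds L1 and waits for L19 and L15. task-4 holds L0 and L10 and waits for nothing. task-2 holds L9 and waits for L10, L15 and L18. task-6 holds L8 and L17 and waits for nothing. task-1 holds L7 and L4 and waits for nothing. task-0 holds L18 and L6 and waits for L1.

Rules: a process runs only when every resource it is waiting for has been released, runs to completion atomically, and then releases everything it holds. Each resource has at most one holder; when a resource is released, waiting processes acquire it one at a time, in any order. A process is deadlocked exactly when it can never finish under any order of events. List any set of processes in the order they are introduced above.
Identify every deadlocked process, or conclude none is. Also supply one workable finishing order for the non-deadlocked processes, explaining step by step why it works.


No process is deadlocked.
Key observation: the wait graph is acyclic; completion cascades from the unblocked processes through everyone else.
The rest can finish in the order task-7, task-3, task-1, task-4, task-6, task-0, task-2.
Verifying each step:
  run task-7 (it waits on nothing); releases L19 and L15
  task-3: everything it awaited (L19 and L15) is free; runs, freeing L1
  run task-1 (it waits on nothing); releases L7 and L4
  run task-4 (it waits on nothing); releases L0 and L10
  run task-6 (it waits on nothing); releases L8 and L17
  task-0: everything it awaited (L1) is free; runs, freeing L18 and L6
  task-2: everything it awaited (L10, L15 and L18) is free; runs, freeing L9


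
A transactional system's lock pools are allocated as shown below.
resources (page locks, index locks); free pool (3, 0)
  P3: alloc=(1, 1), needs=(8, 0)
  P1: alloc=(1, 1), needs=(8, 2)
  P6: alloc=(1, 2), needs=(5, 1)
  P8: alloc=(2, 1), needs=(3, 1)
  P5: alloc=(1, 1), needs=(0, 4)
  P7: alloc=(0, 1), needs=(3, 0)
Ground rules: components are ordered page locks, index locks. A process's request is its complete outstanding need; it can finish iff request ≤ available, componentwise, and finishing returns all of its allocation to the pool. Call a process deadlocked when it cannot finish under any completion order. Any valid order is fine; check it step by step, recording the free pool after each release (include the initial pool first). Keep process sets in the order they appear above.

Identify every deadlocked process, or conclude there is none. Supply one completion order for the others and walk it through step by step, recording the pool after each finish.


Deadlocked: P3 and P1.
Key observation: P7, P8, P6, P5 can finish, but then (7, 5) is all there is, and the blocked group's page locks demands exceed it.
One completion order for the rest: P7, P8, P6, P5. Step-by-step check:
  pool = (3, 0)
  P7 needs (3, 0) <= (3, 0) -> finishes; pool += (0, 1) = (3, 1)
  P8 needs (3, 1) <= (3, 1) -> finishes; pool += (2, 1) = (5, 2)
  P6 needs (5, 1) <= (5, 2) -> finishes; pool += (1, 2) = (6, 4)
  P5 needs (0, 4) <= (6, 4) -> finishes; pool += (1, 1) = (7, 5)
None of the blocked processes ever fits:
  P3 cannot run: need (8, 0) vs free (7, 5) (insufficient page locks)
  P1 cannot run: need (8, 2) vs free (7, 5) (insufficient page locks)


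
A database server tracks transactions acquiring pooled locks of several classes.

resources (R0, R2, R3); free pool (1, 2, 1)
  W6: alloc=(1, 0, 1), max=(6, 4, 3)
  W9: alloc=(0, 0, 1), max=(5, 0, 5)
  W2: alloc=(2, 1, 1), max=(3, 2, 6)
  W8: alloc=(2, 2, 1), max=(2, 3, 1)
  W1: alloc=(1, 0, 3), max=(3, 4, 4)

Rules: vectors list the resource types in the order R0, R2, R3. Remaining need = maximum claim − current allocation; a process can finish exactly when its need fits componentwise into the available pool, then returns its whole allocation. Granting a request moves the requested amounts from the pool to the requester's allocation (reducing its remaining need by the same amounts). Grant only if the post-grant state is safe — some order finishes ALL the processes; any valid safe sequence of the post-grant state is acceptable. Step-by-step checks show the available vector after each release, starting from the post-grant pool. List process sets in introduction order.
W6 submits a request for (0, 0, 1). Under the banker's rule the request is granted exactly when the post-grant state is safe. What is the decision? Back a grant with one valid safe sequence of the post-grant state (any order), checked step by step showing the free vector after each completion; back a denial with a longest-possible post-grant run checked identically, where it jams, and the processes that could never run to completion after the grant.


DENY. Granting would leave the state unsafe.
Key observation: after W8, W1 the pool peaks at (4, 4, 4), and each blocked process is short somewhere: W6 on R0; W9 on R0; W2 on R3.
After a pretend grant, a maximal execution: W8, W1 — then nothing else fits. Walking it through:
  pool = (1, 2, 0)
  run W8 (needs (0, 1, 0), free (1, 2, 0)); after release of (2, 2, 1) the pool is (3, 4, 1)
  run W1 (needs (2, 4, 1), free (3, 4, 1)); after release of (1, 0, 3) the pool is (4, 4, 4)
  blocked: W6 wants (5, 4, 1), pool (4, 4, 4) — not enough R0
  blocked: W9 wants (5, 0, 4), pool (4, 4, 4) — not enough R0
  blocked: W2 wants (1, 1, 5), pool (4, 4, 4) — not enough R3
Processes that could never finish after the grant: W6, W9 and W2.


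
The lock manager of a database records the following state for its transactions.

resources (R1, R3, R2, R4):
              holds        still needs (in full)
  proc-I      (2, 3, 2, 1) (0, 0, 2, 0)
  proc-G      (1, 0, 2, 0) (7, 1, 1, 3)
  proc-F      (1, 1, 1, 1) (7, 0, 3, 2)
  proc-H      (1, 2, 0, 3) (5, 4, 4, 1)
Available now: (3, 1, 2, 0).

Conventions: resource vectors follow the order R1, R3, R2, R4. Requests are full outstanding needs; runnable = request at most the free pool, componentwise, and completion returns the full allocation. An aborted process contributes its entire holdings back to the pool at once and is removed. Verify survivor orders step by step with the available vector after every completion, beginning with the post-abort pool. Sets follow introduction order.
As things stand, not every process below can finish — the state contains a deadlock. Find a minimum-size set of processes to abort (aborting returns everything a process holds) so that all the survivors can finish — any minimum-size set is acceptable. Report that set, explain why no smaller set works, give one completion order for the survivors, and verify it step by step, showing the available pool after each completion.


Abort proc-G.
Key observation: before aborting proc-G, proc-F was permanently blocked — no order could ever run it; afterwards it completes at step 3.
Why nothing smaller works: aborting no one leaves the state deadlocked as given.
The survivors complete as proc-I, proc-H, proc-F. Walking it through (starting from the post-abort pool):
  pool = (4, 1, 4, 0)
  proc-I: need (0, 0, 2, 0) fits (4, 1, 4, 0); releases (2, 3, 2, 1), pool now (6, 4, 6, 1)
  proc-H: need (5, 4, 4, 1) fits (6, 4, 6, 1); releases (1, 2, 0, 3), pool now (7, 6, 6, 4)
  proc-F: need (7, 0, 3, 2) fits (7, 6, 6, 4); releases (1, 1, 1, 1), pool now (8, 7, 7, 5)
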